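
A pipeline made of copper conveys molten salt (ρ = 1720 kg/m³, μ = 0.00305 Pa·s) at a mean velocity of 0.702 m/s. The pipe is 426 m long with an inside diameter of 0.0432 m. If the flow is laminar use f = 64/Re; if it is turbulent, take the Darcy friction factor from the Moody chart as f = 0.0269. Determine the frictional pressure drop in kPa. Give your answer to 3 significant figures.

Reynolds number Re = ρVD/μ = 1720 · 0.702 · 0.0432 / 0.00305 = 1.71e+04.
Re > 4000 → turbulent; use the Moody-chart value f = 0.0269.
Darcy-Weisbach: ΔP = f(L/D)(ρV²/2) = 0.0269·(426/0.0432)·(1720·0.702²/2) = 0.0269·9861·423.8 = 1.124e+05 Pa.
ΔP = 1.124e+05 Pa = 112 kPa.

ΔP ≈ 112 kPa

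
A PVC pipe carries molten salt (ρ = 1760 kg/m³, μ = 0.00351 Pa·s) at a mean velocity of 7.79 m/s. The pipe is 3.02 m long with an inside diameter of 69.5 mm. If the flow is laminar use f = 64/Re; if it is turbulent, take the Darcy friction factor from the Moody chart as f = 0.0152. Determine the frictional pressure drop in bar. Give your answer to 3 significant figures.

ΔP ≈ 0.353 bar

Reynolds number Re = ρVD/μ = 1760 · 7.79 · 0.0695 / 0.00351 = 2.715e+05.
Re > 4000 → turbulent; use the Moody-chart value f = 0.0152.
Darcy-Weisbach: ΔP = f(L/D)(ρV²/2) = 0.0152·(3.02/0.0695)·(1760·7.79²/2) = 0.0152·43.45·5.34e+04 = 3.527e+04 Pa.
ΔP = 3.527e+04 Pa = 0.353 bar.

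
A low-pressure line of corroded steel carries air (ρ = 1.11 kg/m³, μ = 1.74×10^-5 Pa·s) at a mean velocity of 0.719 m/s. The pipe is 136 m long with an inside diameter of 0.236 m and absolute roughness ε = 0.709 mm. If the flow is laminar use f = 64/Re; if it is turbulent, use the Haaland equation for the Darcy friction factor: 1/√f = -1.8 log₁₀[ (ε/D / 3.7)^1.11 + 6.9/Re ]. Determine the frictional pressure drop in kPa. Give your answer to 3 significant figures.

ΔP ≈ 0.00568 kPa

Reynolds number Re = ρVD/μ = 1.11 · 0.719 · 0.236 / 1.74e-05 = 1.082e+04.
Re > 4000 → turbulent. Relative roughness ε/D = 0.000709/0.236 = 0.003. Haaland: 1/√f = -1.8 log₁₀[(0.003/3.7)^1.11 + 6.9/1.082e+04] = -1.8 log₁₀[0.000371 + 0.000637] = 5.393, so f = 0.03438.
Darcy-Weisbach: ΔP = f(L/D)(ρV²/2) = 0.03438·(136/0.236)·(1.11·0.719²/2) = 0.03438·576.3·0.2869 = 5.684 Pa.
ΔP = 5.684 Pa = 0.00568 kPa.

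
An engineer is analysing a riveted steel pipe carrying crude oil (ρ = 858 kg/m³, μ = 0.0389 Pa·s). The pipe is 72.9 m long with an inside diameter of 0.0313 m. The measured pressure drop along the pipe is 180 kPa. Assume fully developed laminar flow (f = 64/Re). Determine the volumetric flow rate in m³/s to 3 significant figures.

Q ≈ 0.00150 m³/s

For laminar flow, f = 64/Re with Re = ρVD/μ, so Darcy-Weisbach reduces to ΔP = 32μLV/D². Solving for V: V = ΔP·D²/(32μL) = 1.8e+05·(0.0313)²/(32·0.0389·72.9) = 1.943 m/s.
Check: Re = ρVD/μ = 858·1.943·0.0313/0.0389 = 1342 < 2300, so the laminar assumption holds.
Q = V·A = 1.943·(π/4·0.0313²) = 0.001495 m³/s = 0.00150 m³/s.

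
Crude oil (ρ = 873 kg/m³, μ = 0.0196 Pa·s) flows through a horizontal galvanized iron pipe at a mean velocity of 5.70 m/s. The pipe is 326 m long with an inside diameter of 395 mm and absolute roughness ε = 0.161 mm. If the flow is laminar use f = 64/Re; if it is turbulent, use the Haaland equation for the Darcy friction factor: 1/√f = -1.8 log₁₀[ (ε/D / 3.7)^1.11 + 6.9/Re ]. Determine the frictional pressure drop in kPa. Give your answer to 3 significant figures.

ΔP ≈ 230 kPa

Reynolds number Re = ρVD/μ = 873 · 5.7 · 0.395 / 0.0196 = 1.003e+05.
Re > 4000 → turbulent. Relative roughness ε/D = 0.000161/0.395 = 0.000408. Haaland: 1/√f = -1.8 log₁₀[(0.000408/3.7)^1.11 + 6.9/1.003e+05] = -1.8 log₁₀[4.04e-05 + 6.88e-05] = 7.131, so f = 0.01967.
Darcy-Weisbach: ΔP = f(L/D)(ρV²/2) = 0.01967·(326/0.395)·(873·5.7²/2) = 0.01967·825.3·1.418e+04 = 2.302e+05 Pa.
ΔP = 2.302e+05 Pa = 230 kPa.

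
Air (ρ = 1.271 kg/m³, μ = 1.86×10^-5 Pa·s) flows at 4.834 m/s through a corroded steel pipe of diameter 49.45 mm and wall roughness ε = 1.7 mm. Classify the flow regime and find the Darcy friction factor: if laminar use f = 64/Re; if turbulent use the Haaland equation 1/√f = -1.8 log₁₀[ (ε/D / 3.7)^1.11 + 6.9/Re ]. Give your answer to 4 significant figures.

Re = ρVD/μ = 1.271·4.834·0.04945/1.86e-05 = 1.633e+04.
Re > 4000 → turbulent. ε/D = 0.0017/0.04945 = 0.0344; Haaland: 1/√f = -1.8 log₁₀[0.00555 + 0.000422] = 4.002, so f = 0.06242.

f ≈ 0.06242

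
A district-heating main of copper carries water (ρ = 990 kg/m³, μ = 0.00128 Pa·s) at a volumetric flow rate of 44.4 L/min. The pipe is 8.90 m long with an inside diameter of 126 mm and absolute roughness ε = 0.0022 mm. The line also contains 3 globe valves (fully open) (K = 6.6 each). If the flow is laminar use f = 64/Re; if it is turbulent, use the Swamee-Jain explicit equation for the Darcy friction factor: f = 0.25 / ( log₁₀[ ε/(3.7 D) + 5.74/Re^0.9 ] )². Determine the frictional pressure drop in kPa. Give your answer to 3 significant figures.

Q = 44.4 L/min = 44.4/60000 = 0.00074 m³/s.
Cross-sectional area A = πD²/4 = π(0.126)²/4 = 0.01247 m²; mean velocity V = Q/A = 0.00074/0.01247 = 0.05935 m/s.
Reynolds number Re = ρVD/μ = 990 · 0.05935 · 0.126 / 0.00128 = 5784.
Re > 4000 → turbulent. Relative roughness ε/D = 2.2e-06/0.126 = 1.75e-05. Swamee-Jain: f = 0.25/(log₁₀[1.75e-05/3.7 + 5.74/5784^0.9])² = 0.25/(log₁₀[4.72e-06 + 0.00236])² = 0.25/(-2.626)² = 0.03625.
Total minor-loss coefficient ΣK = 3·6.6 = 19.8.
ΔP = [f·L/D + ΣK]·(ρV²/2) = [0.03625·8.9/0.126 + 19.8]·(990·0.05935²/2) = [2.56 + 19.8]·1.743 = 38.98 Pa.
ΔP = 38.98 Pa = 0.0390 kPa.

ΔP ≈ 0.0390 kPa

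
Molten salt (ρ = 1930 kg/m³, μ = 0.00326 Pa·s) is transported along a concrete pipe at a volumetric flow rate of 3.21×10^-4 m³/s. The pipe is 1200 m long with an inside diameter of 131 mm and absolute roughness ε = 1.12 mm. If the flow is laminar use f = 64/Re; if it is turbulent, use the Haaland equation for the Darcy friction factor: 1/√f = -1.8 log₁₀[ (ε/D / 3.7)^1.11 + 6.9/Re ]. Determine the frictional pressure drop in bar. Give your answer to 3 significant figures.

Cross-sectional area A = πD²/4 = π(0.131)²/4 = 0.01348 m²; mean velocity V = Q/A = 0.000321/0.01348 = 0.02382 m/s.
Reynolds number Re = ρVD/μ = 1930 · 0.02382 · 0.131 / 0.00326 = 1847.
Re < 2300 → laminar flow, so f = 64/Re = 64/1847 = 0.03465 (the turbulent correlation is not needed).
Darcy-Weisbach: ΔP = f(L/D)(ρV²/2) = 0.03465·(1200/0.131)·(1930·0.02382²/2) = 0.03465·9160·0.5474 = 173.7 Pa.
ΔP = 173.7 Pa = 0.00174 bar.

ΔP ≈ 0.00174 bar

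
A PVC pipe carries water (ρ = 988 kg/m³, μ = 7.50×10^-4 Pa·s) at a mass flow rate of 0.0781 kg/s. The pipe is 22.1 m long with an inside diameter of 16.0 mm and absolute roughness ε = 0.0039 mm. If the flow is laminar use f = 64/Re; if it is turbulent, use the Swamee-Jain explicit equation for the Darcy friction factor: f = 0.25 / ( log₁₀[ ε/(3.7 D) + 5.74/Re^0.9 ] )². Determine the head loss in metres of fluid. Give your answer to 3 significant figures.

h_f ≈ 0.359 m

A = πD²/4 = π(0.016)²/4 = 0.0002011 m²; mean velocity V = ṁ/(ρA) = 0.0781/(988 · 0.0002011) = 0.3932 m/s.
Reynolds number Re = ρVD/μ = 988 · 0.3932 · 0.016 / 0.00075 = 8287.
Re > 4000 → turbulent. Relative roughness ε/D = 3.9e-06/0.016 = 0.000244. Swamee-Jain: f = 0.25/(log₁₀[0.000244/3.7 + 5.74/8287^0.9])² = 0.25/(log₁₀[6.59e-05 + 0.00171])² = 0.25/(-2.751)² = 0.03303.
Darcy-Weisbach: ΔP = f(L/D)(ρV²/2) = 0.03303·(22.1/0.016)·(988·0.3932²/2) = 0.03303·1381·76.36 = 3484 Pa.
Head loss h_f = ΔP/(ρg) = 3484/(988·9.81) = 0.359 m.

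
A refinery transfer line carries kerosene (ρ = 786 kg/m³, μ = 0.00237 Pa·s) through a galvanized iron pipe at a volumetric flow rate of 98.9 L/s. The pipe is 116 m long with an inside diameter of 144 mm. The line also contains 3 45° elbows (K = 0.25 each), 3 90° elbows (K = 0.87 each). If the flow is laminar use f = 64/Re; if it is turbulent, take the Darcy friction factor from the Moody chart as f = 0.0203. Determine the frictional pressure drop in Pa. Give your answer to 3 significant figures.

Q = 98.9 L/s = 98.9/1000 = 0.0989 m³/s.
Cross-sectional area A = πD²/4 = π(0.144)²/4 = 0.01629 m²; mean velocity V = Q/A = 0.0989/0.01629 = 6.073 m/s.
Reynolds number Re = ρVD/μ = 786 · 6.073 · 0.144 / 0.00237 = 2.9e+05.
Re > 4000 → turbulent; use the Moody-chart value f = 0.0203.
Total minor-loss coefficient ΣK = 3·0.25 + 3·0.87 = 3.36.
ΔP = [f·L/D + ΣK]·(ρV²/2) = [0.0203·116/0.144 + 3.36]·(786·6.073²/2) = [16.35 + 3.36]·1.449e+04 = 2.857e+05 Pa.

ΔP ≈ 286000 Pa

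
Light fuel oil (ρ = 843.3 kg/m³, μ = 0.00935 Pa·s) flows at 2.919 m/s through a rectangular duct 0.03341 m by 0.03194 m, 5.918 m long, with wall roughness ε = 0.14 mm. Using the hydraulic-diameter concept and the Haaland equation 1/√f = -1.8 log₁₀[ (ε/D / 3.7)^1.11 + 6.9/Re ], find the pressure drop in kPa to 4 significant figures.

ΔP ≈ 24.42 kPa

Hydraulic diameter D_h = 4A/P = 4·(0.03341·0.03194)/(2·(0.03341+0.03194)) = 0.004268/0.1307 = 0.03266 m.
Re = ρVD_h/μ = 843.3·2.919·0.03266/0.00935 = 8598.
ε/D_h = 0.00014/0.03266 = 0.00429; Haaland gives 1/√f = -1.8 log₁₀[0.000551+0.000803] = 5.164, so f = 0.03751.
ΔP = f(L/D_h)(ρV²/2) = 0.03751·5.918/0.03266·3593 = 2.442e+04 Pa.
ΔP = 24.42 kPa.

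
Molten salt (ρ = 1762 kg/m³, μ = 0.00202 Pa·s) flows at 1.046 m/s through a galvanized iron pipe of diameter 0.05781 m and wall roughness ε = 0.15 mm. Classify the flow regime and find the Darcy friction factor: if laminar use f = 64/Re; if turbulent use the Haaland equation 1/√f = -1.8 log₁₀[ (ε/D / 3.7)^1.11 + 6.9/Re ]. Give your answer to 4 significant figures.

Re = ρVD/μ = 1762·1.046·0.05781/0.00202 = 5.275e+04.
Re > 4000 → turbulent. ε/D = 0.00015/0.05781 = 0.00259; Haaland: 1/√f = -1.8 log₁₀[0.000315 + 0.000131] = 6.031, so f = 0.0275.

f ≈ 0.02750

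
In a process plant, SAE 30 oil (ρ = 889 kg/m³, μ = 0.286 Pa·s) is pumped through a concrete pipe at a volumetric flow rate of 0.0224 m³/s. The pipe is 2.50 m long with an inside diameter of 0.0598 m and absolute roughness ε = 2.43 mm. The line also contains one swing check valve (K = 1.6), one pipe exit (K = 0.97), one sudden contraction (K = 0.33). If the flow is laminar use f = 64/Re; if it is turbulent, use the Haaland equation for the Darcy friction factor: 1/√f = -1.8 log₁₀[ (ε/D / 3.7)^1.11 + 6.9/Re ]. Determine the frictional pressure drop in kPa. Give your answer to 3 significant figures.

ΔP ≈ 133 kPa

Cross-sectional area A = πD²/4 = π(0.0598)²/4 = 0.002809 m²; mean velocity V = Q/A = 0.0224/0.002809 = 7.975 m/s.
Reynolds number Re = ρVD/μ = 889 · 7.975 · 0.0598 / 0.286 = 1482.
Re < 2300 → laminar flow, so f = 64/Re = 64/1482 = 0.04317 (the turbulent correlation is not needed).
Total minor-loss coefficient ΣK = 1·1.6 + 1·0.97 + 1·0.33 = 2.9.
ΔP = [f·L/D + ΣK]·(ρV²/2) = [0.04317·2.5/0.0598 + 2.9]·(889·7.975²/2) = [1.805 + 2.9]·2.827e+04 = 1.33e+05 Pa.
ΔP = 1.33e+05 Pa = 133 kPa.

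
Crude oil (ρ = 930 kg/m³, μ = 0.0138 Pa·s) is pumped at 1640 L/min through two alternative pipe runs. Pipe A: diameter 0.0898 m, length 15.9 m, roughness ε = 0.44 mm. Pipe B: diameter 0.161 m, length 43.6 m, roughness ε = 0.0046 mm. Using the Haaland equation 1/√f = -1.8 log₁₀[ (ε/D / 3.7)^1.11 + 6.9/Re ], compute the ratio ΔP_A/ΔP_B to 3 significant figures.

ΔP_A/ΔP_B ≈ 8.05

Pipe A: V = Q/A = 0.02733/0.006333 = 4.316 m/s; Re = 2.612e+04; ε/D = 0.0049; Haaland → f = 0.0333; ΔP_A = f(L/D)(ρV²/2) = 5.107e+04 Pa.
Pipe B: V = Q/A = 0.02733/0.02036 = 1.343 m/s; Re = 1.457e+04; ε/D = 2.86e-05; Haaland → f = 0.02796; ΔP_B = f(L/D)(ρV²/2) = 6346 Pa.
ΔP_A/ΔP_B = 5.107e+04/6346 = 8.05.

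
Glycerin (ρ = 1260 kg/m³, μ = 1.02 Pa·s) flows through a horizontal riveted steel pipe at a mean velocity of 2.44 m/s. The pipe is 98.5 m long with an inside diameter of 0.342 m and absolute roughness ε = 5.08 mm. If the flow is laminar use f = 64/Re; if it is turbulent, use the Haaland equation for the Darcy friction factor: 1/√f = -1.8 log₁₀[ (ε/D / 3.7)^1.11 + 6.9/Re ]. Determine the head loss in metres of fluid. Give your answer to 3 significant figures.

Reynolds number Re = ρVD/μ = 1260 · 2.44 · 0.342 / 1.02 = 1031.
Re < 2300 → laminar flow, so f = 64/Re = 64/1031 = 0.06209 (the turbulent correlation is not needed).
Darcy-Weisbach: ΔP = f(L/D)(ρV²/2) = 0.06209·(98.5/0.342)·(1260·2.44²/2) = 0.06209·288·3751 = 6.707e+04 Pa.
Head loss h_f = ΔP/(ρg) = 6.707e+04/(1260·9.81) = 5.43 m.

h_f ≈ 5.43 m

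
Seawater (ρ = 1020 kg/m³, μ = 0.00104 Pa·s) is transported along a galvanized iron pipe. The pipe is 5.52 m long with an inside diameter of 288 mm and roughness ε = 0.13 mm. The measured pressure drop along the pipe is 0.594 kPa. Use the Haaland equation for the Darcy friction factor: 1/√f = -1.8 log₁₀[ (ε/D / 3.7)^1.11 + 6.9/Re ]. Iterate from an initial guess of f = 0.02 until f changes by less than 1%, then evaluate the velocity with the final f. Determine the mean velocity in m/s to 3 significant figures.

Rearranging Darcy-Weisbach: V = √(2·ΔP·D/(f·L·ρ)). With ε/D = 0.00013/0.288 = 0.000451, iterate starting from f = 0.02:
  f = 0.02 → V = √(2·594·0.288/(0.02·5.52·1020)) = 1.743 m/s; Re = ρVD/μ = 4.924e+05; f → 0.01727
  f = 0.01727 → V = 1.876 m/s; Re = 5.298e+05; f → 0.01721
Converged (Δf/f < 1%). With the final f = 0.01721: V = √(2·594·0.288/(0.01721·5.52·1020)) = 1.879 m/s.

V ≈ 1.88 m/s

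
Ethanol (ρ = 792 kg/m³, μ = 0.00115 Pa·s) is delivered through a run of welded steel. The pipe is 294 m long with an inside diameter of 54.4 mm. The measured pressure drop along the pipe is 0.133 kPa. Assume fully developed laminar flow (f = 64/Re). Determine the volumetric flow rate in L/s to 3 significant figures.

Q ≈ 0.0846 L/s

For laminar flow, f = 64/Re with Re = ρVD/μ, so Darcy-Weisbach reduces to ΔP = 32μLV/D². Solving for V: V = ΔP·D²/(32μL) = 133·(0.0544)²/(32·0.00115·294) = 0.03638 m/s.
Check: Re = ρVD/μ = 792·0.03638·0.0544/0.00115 = 1363 < 2300, so the laminar assumption holds.
Q = V·A = 0.03638·(π/4·0.0544²) = 8.456e-05 m³/s = 0.0846 L/s.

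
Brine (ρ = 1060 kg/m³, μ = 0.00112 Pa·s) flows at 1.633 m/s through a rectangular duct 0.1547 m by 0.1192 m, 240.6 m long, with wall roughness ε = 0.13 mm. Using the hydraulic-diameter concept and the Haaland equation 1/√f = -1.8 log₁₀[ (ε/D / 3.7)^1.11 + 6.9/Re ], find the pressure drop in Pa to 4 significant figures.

ΔP ≈ 52350 Pa

Hydraulic diameter D_h = 4A/P = 4·(0.1547·0.1192)/(2·(0.1547+0.1192)) = 0.07376/0.5478 = 0.1346 m.
Re = ρVD_h/μ = 1060·1.633·0.1346/0.00112 = 2.081e+05.
ε/D_h = 0.00013/0.1346 = 0.000965; Haaland gives 1/√f = -1.8 log₁₀[0.000105+3.32e-05] = 6.946, so f = 0.02073.
ΔP = f(L/D_h)(ρV²/2) = 0.02073·240.6/0.1346·1413 = 5.235e+04 Pa.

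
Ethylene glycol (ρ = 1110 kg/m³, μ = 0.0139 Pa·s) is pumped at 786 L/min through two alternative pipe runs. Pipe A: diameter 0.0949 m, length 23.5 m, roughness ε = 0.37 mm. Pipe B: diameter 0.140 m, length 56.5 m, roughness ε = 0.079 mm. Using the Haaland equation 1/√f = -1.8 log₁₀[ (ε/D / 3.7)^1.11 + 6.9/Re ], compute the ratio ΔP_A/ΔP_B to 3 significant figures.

Pipe A: V = Q/A = 0.0131/0.007073 = 1.852 m/s; Re = 1.404e+04; ε/D = 0.0039; Haaland → f = 0.03417; ΔP_A = f(L/D)(ρV²/2) = 1.611e+04 Pa.
Pipe B: V = Q/A = 0.0131/0.01539 = 0.851 m/s; Re = 9514; ε/D = 0.000564; Haaland → f = 0.03199; ΔP_B = f(L/D)(ρV²/2) = 5189 Pa.
ΔP_A/ΔP_B = 1.611e+04/5189 = 3.10.

ΔP_A/ΔP_B ≈ 3.10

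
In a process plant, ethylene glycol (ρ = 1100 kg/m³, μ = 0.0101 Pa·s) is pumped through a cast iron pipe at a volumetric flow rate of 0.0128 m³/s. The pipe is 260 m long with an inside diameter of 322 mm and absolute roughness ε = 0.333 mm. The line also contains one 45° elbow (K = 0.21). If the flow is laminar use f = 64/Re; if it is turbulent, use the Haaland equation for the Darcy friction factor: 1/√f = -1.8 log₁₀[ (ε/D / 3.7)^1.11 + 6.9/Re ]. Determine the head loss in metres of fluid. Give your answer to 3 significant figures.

h_f ≈ 0.0385 m

Cross-sectional area A = πD²/4 = π(0.322)²/4 = 0.08143 m²; mean velocity V = Q/A = 0.0128/0.08143 = 0.1572 m/s.
Reynolds number Re = ρVD/μ = 1100 · 0.1572 · 0.322 / 0.0101 = 5512.
Re > 4000 → turbulent. Relative roughness ε/D = 0.000333/0.322 = 0.00103. Haaland: 1/√f = -1.8 log₁₀[(0.00103/3.7)^1.11 + 6.9/5512] = -1.8 log₁₀[0.000114 + 0.00125] = 5.157, so f = 0.03761.
Total minor-loss coefficient ΣK = 1·0.21 = 0.21.
ΔP = [f·L/D + ΣK]·(ρV²/2) = [0.03761·260/0.322 + 0.21]·(1100·0.1572²/2) = [30.37 + 0.21]·13.59 = 415.5 Pa.
Head loss h_f = ΔP/(ρg) = 415.5/(1100·9.81) = 0.0385 m.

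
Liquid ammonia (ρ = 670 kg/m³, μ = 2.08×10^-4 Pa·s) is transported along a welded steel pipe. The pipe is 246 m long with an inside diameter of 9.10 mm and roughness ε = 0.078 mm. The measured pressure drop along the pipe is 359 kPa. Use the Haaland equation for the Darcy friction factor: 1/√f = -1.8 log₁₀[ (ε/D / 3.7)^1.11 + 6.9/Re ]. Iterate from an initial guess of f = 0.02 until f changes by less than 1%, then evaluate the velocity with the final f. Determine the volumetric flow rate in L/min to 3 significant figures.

Rearranging Darcy-Weisbach: V = √(2·ΔP·D/(f·L·ρ)). With ε/D = 7.8e-05/0.0091 = 0.00857, iterate starting from f = 0.02:
  f = 0.02 → V = √(2·3.59e+05·0.0091/(0.02·246·670)) = 1.408 m/s; Re = ρVD/μ = 4.127e+04; f → 0.03753
  f = 0.03753 → V = 1.028 m/s; Re = 3.013e+04; f → 0.03804
  f = 0.03804 → V = 1.021 m/s; Re = 2.992e+04; f → 0.03805
Converged (Δf/f < 1%). With the final f = 0.03805: V = √(2·3.59e+05·0.0091/(0.03805·246·670)) = 1.021 m/s.
Q = V·A = 1.021·(π/4·0.0091²) = 6.638e-05 m³/s = 3.98 L/min.

Q ≈ 3.98 L/min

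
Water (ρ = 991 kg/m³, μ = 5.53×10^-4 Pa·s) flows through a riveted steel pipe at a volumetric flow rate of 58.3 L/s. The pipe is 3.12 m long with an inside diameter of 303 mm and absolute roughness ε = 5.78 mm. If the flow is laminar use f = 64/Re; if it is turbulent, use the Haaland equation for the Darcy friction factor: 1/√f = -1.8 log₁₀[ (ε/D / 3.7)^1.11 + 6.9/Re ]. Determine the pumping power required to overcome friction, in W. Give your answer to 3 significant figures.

Q = 58.3 L/s = 58.3/1000 = 0.0583 m³/s.
Cross-sectional area A = πD²/4 = π(0.303)²/4 = 0.07211 m²; mean velocity V = Q/A = 0.0583/0.07211 = 0.8085 m/s.
Reynolds number Re = ρVD/μ = 991 · 0.8085 · 0.303 / 0.000553 = 4.39e+05.
Re > 4000 → turbulent. Relative roughness ε/D = 0.00578/0.303 = 0.0191. Haaland: 1/√f = -1.8 log₁₀[(0.0191/3.7)^1.11 + 6.9/4.39e+05] = -1.8 log₁₀[0.00289 + 1.57e-05] = 4.567, so f = 0.04795.
Darcy-Weisbach: ΔP = f(L/D)(ρV²/2) = 0.04795·(3.12/0.303)·(991·0.8085²/2) = 0.04795·10.3·323.9 = 159.9 Pa.
Pumping power P = QΔP = 0.0583·159.9 = 9.324 W = 9.32 W.

P ≈ 9.32 W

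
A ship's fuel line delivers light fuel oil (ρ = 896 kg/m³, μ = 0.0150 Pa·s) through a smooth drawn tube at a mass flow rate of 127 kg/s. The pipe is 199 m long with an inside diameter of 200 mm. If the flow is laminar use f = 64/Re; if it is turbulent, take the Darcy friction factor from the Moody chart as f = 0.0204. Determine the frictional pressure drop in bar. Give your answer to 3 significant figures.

A = πD²/4 = π(0.2)²/4 = 0.03142 m²; mean velocity V = ṁ/(ρA) = 127/(896 · 0.03142) = 4.512 m/s.
Reynolds number Re = ρVD/μ = 896 · 4.512 · 0.2 / 0.015 = 5.39e+04.
Re > 4000 → turbulent; use the Moody-chart value f = 0.0204.
Darcy-Weisbach: ΔP = f(L/D)(ρV²/2) = 0.0204·(199/0.2)·(896·4.512²/2) = 0.0204·995·9119 = 1.851e+05 Pa.
ΔP = 1.851e+05 Pa = 1.85 bar.

ΔP ≈ 1.85 bar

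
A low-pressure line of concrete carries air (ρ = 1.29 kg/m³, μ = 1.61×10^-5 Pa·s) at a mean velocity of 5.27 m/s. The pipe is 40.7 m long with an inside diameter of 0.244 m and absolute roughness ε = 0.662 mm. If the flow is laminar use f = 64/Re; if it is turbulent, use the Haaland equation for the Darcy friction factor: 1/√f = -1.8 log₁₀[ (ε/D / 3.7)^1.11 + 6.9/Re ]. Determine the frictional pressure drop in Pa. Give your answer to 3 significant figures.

ΔP ≈ 79.8 Pa

Reynolds number Re = ρVD/μ = 1.29 · 5.27 · 0.244 / 1.61e-05 = 1.03e+05.
Re > 4000 → turbulent. Relative roughness ε/D = 0.000662/0.244 = 0.00271. Haaland: 1/√f = -1.8 log₁₀[(0.00271/3.7)^1.11 + 6.9/1.03e+05] = -1.8 log₁₀[0.000331 + 6.7e-05] = 6.119, so f = 0.0267.
Darcy-Weisbach: ΔP = f(L/D)(ρV²/2) = 0.0267·(40.7/0.244)·(1.29·5.27²/2) = 0.0267·166.8·17.91 = 79.8 Pa.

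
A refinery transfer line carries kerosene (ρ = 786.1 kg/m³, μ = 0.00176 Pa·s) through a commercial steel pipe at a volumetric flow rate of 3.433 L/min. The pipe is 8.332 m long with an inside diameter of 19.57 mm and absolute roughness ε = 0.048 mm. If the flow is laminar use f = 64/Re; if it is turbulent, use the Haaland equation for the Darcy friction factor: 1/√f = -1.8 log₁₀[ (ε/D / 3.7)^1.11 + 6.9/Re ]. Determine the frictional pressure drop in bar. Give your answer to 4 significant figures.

ΔP ≈ 0.002331 bar

Q = 3.433 L/min = 3.433/60000 = 5.722e-05 m³/s.
Cross-sectional area A = πD²/4 = π(0.01957)²/4 = 0.0003008 m²; mean velocity V = Q/A = 5.722e-05/0.0003008 = 0.1902 m/s.
Reynolds number Re = ρVD/μ = 786.1 · 0.1902 · 0.01957 / 0.00176 = 1663.
Re < 2300 → laminar flow, so f = 64/Re = 64/1663 = 0.03849 (the turbulent correlation is not needed).
Darcy-Weisbach: ΔP = f(L/D)(ρV²/2) = 0.03849·(8.332/0.01957)·(786.1·0.1902²/2) = 0.03849·425.8·14.22 = 233.1 Pa.
ΔP = 233.1 Pa = 0.002331 bar.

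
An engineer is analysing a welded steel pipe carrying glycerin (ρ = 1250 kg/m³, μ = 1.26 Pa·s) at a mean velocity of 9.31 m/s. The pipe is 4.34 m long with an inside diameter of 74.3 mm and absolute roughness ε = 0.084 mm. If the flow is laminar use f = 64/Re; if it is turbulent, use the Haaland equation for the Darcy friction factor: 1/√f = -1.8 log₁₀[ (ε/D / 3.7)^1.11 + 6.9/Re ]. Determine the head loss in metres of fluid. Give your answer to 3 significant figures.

Reynolds number Re = ρVD/μ = 1250 · 9.31 · 0.0743 / 1.26 = 686.2.
Re < 2300 → laminar flow, so f = 64/Re = 64/686.2 = 0.09326 (the turbulent correlation is not needed).
Darcy-Weisbach: ΔP = f(L/D)(ρV²/2) = 0.09326·(4.34/0.0743)·(1250·9.31²/2) = 0.09326·58.41·5.417e+04 = 2.951e+05 Pa.
Head loss h_f = ΔP/(ρg) = 2.951e+05/(1250·9.81) = 24.1 m.

h_f ≈ 24.1 m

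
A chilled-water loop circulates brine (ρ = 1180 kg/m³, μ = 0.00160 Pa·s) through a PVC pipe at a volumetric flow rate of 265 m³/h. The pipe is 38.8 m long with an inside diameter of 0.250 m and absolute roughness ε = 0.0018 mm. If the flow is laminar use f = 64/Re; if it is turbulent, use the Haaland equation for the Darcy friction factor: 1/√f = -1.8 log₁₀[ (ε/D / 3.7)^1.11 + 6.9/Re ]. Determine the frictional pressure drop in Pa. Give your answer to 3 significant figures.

ΔP ≈ 3010 Pa

Q = 265 m³/h = 265/3600 = 0.07361 m³/s.
Cross-sectional area A = πD²/4 = π(0.25)²/4 = 0.04909 m²; mean velocity V = Q/A = 0.07361/0.04909 = 1.5 m/s.
Reynolds number Re = ρVD/μ = 1180 · 1.5 · 0.25 / 0.0016 = 2.765e+05.
Re > 4000 → turbulent. Relative roughness ε/D = 1.8e-06/0.25 = 7.2e-06. Haaland: 1/√f = -1.8 log₁₀[(7.2e-06/3.7)^1.11 + 6.9/2.765e+05] = -1.8 log₁₀[4.58e-07 + 2.5e-05] = 8.271, so f = 0.01462.
Darcy-Weisbach: ΔP = f(L/D)(ρV²/2) = 0.01462·(38.8/0.25)·(1180·1.5²/2) = 0.01462·155.2·1327 = 3010 Pa.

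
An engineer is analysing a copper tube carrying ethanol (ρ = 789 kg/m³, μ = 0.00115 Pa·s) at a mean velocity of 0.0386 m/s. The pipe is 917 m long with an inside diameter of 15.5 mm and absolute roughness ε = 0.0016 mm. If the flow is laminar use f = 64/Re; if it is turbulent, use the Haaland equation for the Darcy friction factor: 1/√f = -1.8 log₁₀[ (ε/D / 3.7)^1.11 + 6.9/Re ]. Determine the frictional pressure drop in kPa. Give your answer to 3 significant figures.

Reynolds number Re = ρVD/μ = 789 · 0.0386 · 0.0155 / 0.00115 = 410.5.
Re < 2300 → laminar flow, so f = 64/Re = 64/410.5 = 0.1559 (the turbulent correlation is not needed).
Darcy-Weisbach: ΔP = f(L/D)(ρV²/2) = 0.1559·(917/0.0155)·(789·0.0386²/2) = 0.1559·5.916e+04·0.5878 = 5422 Pa.
ΔP = 5422 Pa = 5.42 kPa.

ΔP ≈ 5.42 kPa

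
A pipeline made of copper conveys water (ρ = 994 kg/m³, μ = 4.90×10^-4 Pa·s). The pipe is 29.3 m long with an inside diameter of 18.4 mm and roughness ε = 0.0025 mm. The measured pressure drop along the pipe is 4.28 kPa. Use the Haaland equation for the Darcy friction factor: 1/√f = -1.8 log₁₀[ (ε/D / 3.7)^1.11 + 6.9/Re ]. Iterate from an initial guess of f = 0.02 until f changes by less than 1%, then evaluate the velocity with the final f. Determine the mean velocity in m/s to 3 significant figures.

Rearranging Darcy-Weisbach: V = √(2·ΔP·D/(f·L·ρ)). With ε/D = 2.5e-06/0.0184 = 0.000136, iterate starting from f = 0.02:
  f = 0.02 → V = √(2·4280·0.0184/(0.02·29.3·994)) = 0.52 m/s; Re = ρVD/μ = 1.941e+04; f → 0.02616
  f = 0.02616 → V = 0.4547 m/s; Re = 1.697e+04; f → 0.02704
  f = 0.02704 → V = 0.4472 m/s; Re = 1.669e+04; f → 0.02716
Converged (Δf/f < 1%). With the final f = 0.02716: V = √(2·4280·0.0184/(0.02716·29.3·994)) = 0.4463 m/s.

V ≈ 0.446 m/s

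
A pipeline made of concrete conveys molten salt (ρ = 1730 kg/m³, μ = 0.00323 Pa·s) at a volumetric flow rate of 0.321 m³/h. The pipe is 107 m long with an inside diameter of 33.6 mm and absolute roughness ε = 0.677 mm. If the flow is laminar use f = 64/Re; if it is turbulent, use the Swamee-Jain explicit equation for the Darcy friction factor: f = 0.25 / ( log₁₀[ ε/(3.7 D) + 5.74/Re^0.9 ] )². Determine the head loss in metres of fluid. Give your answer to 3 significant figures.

Q = 0.321 m³/h = 0.321/3600 = 8.917e-05 m³/s.
Cross-sectional area A = πD²/4 = π(0.0336)²/4 = 0.0008867 m²; mean velocity V = Q/A = 8.917e-05/0.0008867 = 0.1006 m/s.
Reynolds number Re = ρVD/μ = 1730 · 0.1006 · 0.0336 / 0.00323 = 1810.
Re < 2300 → laminar flow, so f = 64/Re = 64/1810 = 0.03536 (the turbulent correlation is not needed).
Darcy-Weisbach: ΔP = f(L/D)(ρV²/2) = 0.03536·(107/0.0336)·(1730·0.1006²/2) = 0.03536·3185·8.748 = 985.1 Pa.
Head loss h_f = ΔP/(ρg) = 985.1/(1730·9.81) = 0.0580 m.

h_f ≈ 0.0580 m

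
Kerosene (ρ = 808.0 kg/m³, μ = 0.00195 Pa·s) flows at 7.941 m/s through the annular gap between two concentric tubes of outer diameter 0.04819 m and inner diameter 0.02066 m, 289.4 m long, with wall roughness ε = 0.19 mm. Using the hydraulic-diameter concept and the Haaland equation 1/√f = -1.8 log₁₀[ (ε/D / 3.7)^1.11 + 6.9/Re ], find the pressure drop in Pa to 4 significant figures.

Hydraulic diameter D_h = 4A/P = D_o - D_i = 0.04819 - 0.02066 = 0.02753 m.
Re = ρVD_h/μ = 808·7.941·0.02753/0.00195 = 9.059e+04.
ε/D_h = 0.00019/0.02753 = 0.0069; Haaland gives 1/√f = -1.8 log₁₀[0.000934+7.62e-05] = 5.392, so f = 0.0344.
ΔP = f(L/D_h)(ρV²/2) = 0.0344·289.4/0.02753·2.548e+04 = 9.212e+06 Pa.

ΔP ≈ 9212000 Pa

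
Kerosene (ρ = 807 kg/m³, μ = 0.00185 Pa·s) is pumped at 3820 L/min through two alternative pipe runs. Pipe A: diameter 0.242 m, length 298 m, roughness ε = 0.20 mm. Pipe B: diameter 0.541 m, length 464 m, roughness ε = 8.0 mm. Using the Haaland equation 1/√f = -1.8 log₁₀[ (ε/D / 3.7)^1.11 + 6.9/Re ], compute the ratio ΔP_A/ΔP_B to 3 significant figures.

Pipe A: V = Q/A = 0.06367/0.046 = 1.384 m/s; Re = 1.461e+05; ε/D = 0.000826; Haaland → f = 0.02064; ΔP_A = f(L/D)(ρV²/2) = 1.965e+04 Pa.
Pipe B: V = Q/A = 0.06367/0.2299 = 0.277 m/s; Re = 6.536e+04; ε/D = 0.0148; Haaland → f = 0.04423; ΔP_B = f(L/D)(ρV²/2) = 1174 Pa.
ΔP_A/ΔP_B = 1.965e+04/1174 = 16.7.

ΔP_A/ΔP_B ≈ 16.7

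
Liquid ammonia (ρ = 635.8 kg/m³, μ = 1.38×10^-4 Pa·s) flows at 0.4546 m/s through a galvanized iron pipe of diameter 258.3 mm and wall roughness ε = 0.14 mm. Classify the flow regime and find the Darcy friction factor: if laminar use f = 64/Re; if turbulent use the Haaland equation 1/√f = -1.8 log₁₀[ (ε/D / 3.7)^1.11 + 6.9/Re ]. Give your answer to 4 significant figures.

f ≈ 0.01778

Re = ρVD/μ = 635.8·0.4546·0.2583/0.000138 = 5.41e+05.
Re > 4000 → turbulent. ε/D = 0.00014/0.2583 = 0.000542; Haaland: 1/√f = -1.8 log₁₀[5.55e-05 + 1.28e-05] = 7.499, so f = 0.01778.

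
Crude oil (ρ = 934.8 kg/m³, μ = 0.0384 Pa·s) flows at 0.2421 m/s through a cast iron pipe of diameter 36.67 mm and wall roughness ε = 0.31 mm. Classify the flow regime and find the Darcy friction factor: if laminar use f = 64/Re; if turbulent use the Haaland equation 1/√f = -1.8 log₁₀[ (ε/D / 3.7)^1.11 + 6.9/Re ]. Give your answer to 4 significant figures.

Re = ρVD/μ = 934.8·0.2421·0.03667/0.0384 = 216.1.
Re < 2300 → laminar, so f = 64/Re = 0.2961 (roughness is irrelevant in laminar flow).

f ≈ 0.2961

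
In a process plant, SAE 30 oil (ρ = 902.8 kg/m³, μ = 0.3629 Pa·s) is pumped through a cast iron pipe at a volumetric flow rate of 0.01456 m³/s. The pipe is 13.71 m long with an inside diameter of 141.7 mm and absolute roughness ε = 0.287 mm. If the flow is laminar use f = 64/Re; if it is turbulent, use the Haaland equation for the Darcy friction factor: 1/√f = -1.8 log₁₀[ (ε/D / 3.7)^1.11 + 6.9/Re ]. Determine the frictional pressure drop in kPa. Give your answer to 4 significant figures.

ΔP ≈ 7.321 kPa

Cross-sectional area A = πD²/4 = π(0.1417)²/4 = 0.01577 m²; mean velocity V = Q/A = 0.01456/0.01577 = 0.9233 m/s.
Reynolds number Re = ρVD/μ = 902.8 · 0.9233 · 0.1417 / 0.363 = 325.5.
Re < 2300 → laminar flow, so f = 64/Re = 64/325.5 = 0.1966 (the turbulent correlation is not needed).
Darcy-Weisbach: ΔP = f(L/D)(ρV²/2) = 0.1966·(13.71/0.1417)·(902.8·0.9233²/2) = 0.1966·96.75·384.8 = 7321 Pa.
ΔP = 7321 Pa = 7.321 kPa.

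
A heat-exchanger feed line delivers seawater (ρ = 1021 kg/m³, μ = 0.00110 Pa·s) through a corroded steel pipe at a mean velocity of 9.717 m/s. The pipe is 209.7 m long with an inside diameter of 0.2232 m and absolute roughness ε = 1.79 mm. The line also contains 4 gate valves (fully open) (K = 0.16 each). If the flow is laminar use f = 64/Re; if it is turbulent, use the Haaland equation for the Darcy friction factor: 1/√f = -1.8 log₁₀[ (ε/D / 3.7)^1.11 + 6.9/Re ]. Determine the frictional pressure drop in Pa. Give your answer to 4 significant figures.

ΔP ≈ 1631000 Pa

Reynolds number Re = ρVD/μ = 1021 · 9.717 · 0.2232 / 0.0011 = 2.013e+06.
Re > 4000 → turbulent. Relative roughness ε/D = 0.00179/0.2232 = 0.00802. Haaland: 1/√f = -1.8 log₁₀[(0.00802/3.7)^1.11 + 6.9/2.013e+06] = -1.8 log₁₀[0.0011 + 3.43e-06] = 5.32, so f = 0.03533.
Total minor-loss coefficient ΣK = 4·0.16 = 0.64.
ΔP = [f·L/D + ΣK]·(ρV²/2) = [0.03533·209.7/0.2232 + 0.64]·(1021·9.717²/2) = [33.19 + 0.64]·4.82e+04 = 1.631e+06 Pa.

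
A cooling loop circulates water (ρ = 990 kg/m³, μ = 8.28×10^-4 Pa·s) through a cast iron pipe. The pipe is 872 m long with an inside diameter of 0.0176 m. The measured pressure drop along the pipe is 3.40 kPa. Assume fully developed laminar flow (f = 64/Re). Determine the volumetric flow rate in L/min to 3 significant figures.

For laminar flow, f = 64/Re with Re = ρVD/μ, so Darcy-Weisbach reduces to ΔP = 32μLV/D². Solving for V: V = ΔP·D²/(32μL) = 3400·(0.0176)²/(32·0.000828·872) = 0.04558 m/s.
Check: Re = ρVD/μ = 990·0.04558·0.0176/0.000828 = 959.2 < 2300, so the laminar assumption holds.
Q = V·A = 0.04558·(π/4·0.0176²) = 1.109e-05 m³/s = 0.665 L/min.

Q ≈ 0.665 L/min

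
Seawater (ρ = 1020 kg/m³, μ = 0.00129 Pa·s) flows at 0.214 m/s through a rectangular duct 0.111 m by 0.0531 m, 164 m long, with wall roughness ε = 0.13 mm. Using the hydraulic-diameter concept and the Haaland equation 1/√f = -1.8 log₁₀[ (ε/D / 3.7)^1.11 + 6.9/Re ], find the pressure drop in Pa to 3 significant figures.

Hydraulic diameter D_h = 4A/P = 4·(0.111·0.0531)/(2·(0.111+0.0531)) = 0.02358/0.3282 = 0.07184 m.
Re = ρVD_h/μ = 1020·0.214·0.07184/0.00129 = 1.216e+04.
ε/D_h = 0.00013/0.07184 = 0.00181; Haaland gives 1/√f = -1.8 log₁₀[0.000211+0.000568] = 5.595, so f = 0.03194.
ΔP = f(L/D_h)(ρV²/2) = 0.03194·164/0.07184·23.36 = 1703 Pa.

ΔP ≈ 1700 Pa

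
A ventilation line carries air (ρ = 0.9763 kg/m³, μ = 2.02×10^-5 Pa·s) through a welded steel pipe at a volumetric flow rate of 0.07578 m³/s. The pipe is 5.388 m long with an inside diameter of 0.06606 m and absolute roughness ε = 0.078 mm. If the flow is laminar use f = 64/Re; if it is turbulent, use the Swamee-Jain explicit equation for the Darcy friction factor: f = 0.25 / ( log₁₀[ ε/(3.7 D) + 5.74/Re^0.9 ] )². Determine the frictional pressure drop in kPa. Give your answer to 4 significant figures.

ΔP ≈ 0.4618 kPa

Cross-sectional area A = πD²/4 = π(0.06606)²/4 = 0.003427 m²; mean velocity V = Q/A = 0.07578/0.003427 = 22.11 m/s.
Reynolds number Re = ρVD/μ = 0.9763 · 22.11 · 0.06606 / 2.02e-05 = 7.059e+04.
Re > 4000 → turbulent. Relative roughness ε/D = 7.8e-05/0.06606 = 0.00118. Swamee-Jain: f = 0.25/(log₁₀[0.00118/3.7 + 5.74/7.059e+04^0.9])² = 0.25/(log₁₀[0.000319 + 0.000248])² = 0.25/(-3.246)² = 0.02373.
Darcy-Weisbach: ΔP = f(L/D)(ρV²/2) = 0.02373·(5.388/0.06606)·(0.9763·22.11²/2) = 0.02373·81.56·238.6 = 461.8 Pa.
ΔP = 461.8 Pa = 0.4618 kPa.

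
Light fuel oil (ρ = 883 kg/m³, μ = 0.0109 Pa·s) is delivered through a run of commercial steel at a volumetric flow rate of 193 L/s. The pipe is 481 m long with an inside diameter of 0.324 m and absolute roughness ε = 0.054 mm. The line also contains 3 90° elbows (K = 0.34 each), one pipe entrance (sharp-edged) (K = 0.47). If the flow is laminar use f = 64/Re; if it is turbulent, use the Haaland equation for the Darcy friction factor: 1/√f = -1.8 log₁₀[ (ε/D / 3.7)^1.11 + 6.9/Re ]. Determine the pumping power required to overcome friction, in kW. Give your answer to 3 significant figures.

P ≈ 14.8 kW

Q = 193 L/s = 193/1000 = 0.193 m³/s.
Cross-sectional area A = πD²/4 = π(0.324)²/4 = 0.08245 m²; mean velocity V = Q/A = 0.193/0.08245 = 2.341 m/s.
Reynolds number Re = ρVD/μ = 883 · 2.341 · 0.324 / 0.0109 = 6.144e+04.
Re > 4000 → turbulent. Relative roughness ε/D = 5.4e-05/0.324 = 0.000167. Haaland: 1/√f = -1.8 log₁₀[(0.000167/3.7)^1.11 + 6.9/6.144e+04] = -1.8 log₁₀[1.5e-05 + 0.000112] = 7.011, so f = 0.02034.
Total minor-loss coefficient ΣK = 3·0.34 + 1·0.47 = 1.49.
ΔP = [f·L/D + ΣK]·(ρV²/2) = [0.02034·481/0.324 + 1.49]·(883·2.341²/2) = [30.2 + 1.49]·2419 = 7.666e+04 Pa.
Pumping power P = QΔP = 0.193·7.666e+04 = 14800 W = 14.8 kW.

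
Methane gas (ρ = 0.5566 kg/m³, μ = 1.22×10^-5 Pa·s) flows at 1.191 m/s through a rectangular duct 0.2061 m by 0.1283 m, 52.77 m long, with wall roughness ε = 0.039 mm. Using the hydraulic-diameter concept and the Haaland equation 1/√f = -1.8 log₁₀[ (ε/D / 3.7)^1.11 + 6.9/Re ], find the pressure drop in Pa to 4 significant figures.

Hydraulic diameter D_h = 4A/P = 4·(0.2061·0.1283)/(2·(0.2061+0.1283)) = 0.1058/0.6688 = 0.1581 m.
Re = ρVD_h/μ = 0.5566·1.191·0.1581/1.22e-05 = 8593.
ε/D_h = 3.9e-05/0.1581 = 0.000247; Haaland gives 1/√f = -1.8 log₁₀[2.31e-05+0.000803] = 5.549, so f = 0.03247.
ΔP = f(L/D_h)(ρV²/2) = 0.03247·52.77/0.1581·0.3948 = 4.277 Pa.

ΔP ≈ 4.277 Pa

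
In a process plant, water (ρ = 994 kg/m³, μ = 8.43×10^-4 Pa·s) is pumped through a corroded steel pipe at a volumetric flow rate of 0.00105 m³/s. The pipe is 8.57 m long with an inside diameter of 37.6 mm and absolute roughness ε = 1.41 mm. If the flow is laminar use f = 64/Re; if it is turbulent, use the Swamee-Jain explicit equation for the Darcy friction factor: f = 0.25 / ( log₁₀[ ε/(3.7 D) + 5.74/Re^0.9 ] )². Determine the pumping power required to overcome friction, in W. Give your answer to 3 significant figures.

P ≈ 6.80 W

Cross-sectional area A = πD²/4 = π(0.0376)²/4 = 0.00111 m²; mean velocity V = Q/A = 0.00105/0.00111 = 0.9456 m/s.
Reynolds number Re = ρVD/μ = 994 · 0.9456 · 0.0376 / 0.000843 = 4.192e+04.
Re > 4000 → turbulent. Relative roughness ε/D = 0.00141/0.0376 = 0.0375. Swamee-Jain: f = 0.25/(log₁₀[0.0375/3.7 + 5.74/4.192e+04^0.9])² = 0.25/(log₁₀[0.0101 + 0.000397])² = 0.25/(-1.977)² = 0.06393.
Darcy-Weisbach: ΔP = f(L/D)(ρV²/2) = 0.06393·(8.57/0.0376)·(994·0.9456²/2) = 0.06393·227.9·444.4 = 6476 Pa.
Pumping power P = QΔP = 0.00105·6476 = 6.800 W = 6.80 W.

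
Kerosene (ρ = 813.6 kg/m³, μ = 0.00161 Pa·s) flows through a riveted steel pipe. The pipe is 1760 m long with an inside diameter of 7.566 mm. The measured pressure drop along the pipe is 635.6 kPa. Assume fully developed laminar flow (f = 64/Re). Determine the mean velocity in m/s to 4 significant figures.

For laminar flow, f = 64/Re with Re = ρVD/μ, so Darcy-Weisbach reduces to ΔP = 32μLV/D². Solving for V: V = ΔP·D²/(32μL) = 6.356e+05·(0.007566)²/(32·0.00161·1760) = 0.4013 m/s.
Check: Re = ρVD/μ = 813.6·0.4013·0.007566/0.00161 = 1534 < 2300, so the laminar assumption holds.

V ≈ 0.4013 m/s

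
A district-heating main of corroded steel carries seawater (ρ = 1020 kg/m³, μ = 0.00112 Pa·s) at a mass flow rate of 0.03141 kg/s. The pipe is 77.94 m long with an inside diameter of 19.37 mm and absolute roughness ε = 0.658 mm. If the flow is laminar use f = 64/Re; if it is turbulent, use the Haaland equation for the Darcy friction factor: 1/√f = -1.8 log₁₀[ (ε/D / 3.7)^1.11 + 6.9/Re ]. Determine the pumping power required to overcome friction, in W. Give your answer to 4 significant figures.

A = πD²/4 = π(0.01937)²/4 = 0.0002947 m²; mean velocity V = ṁ/(ρA) = 0.03141/(1020 · 0.0002947) = 0.1045 m/s.
Reynolds number Re = ρVD/μ = 1020 · 0.1045 · 0.01937 / 0.00112 = 1843.
Re < 2300 → laminar flow, so f = 64/Re = 64/1843 = 0.03472 (the turbulent correlation is not needed).
Darcy-Weisbach: ΔP = f(L/D)(ρV²/2) = 0.03472·(77.94/0.01937)·(1020·0.1045²/2) = 0.03472·4024·5.569 = 778 Pa.
Q = ṁ/ρ = 0.03141/1020 = 3.079e-05 m³/s.
Pumping power P = QΔP = 3.079e-05·778 = 0.023958 W = 0.02396 W.

P ≈ 0.02396 W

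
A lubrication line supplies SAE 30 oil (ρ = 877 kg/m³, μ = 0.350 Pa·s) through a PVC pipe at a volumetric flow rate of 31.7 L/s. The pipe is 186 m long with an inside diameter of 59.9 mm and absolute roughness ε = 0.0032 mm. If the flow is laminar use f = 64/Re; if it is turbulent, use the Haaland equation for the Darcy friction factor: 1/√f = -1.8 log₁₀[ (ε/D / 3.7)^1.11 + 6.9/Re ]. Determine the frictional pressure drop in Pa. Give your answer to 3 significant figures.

Q = 31.7 L/s = 31.7/1000 = 0.0317 m³/s.
Cross-sectional area A = πD²/4 = π(0.0599)²/4 = 0.002818 m²; mean velocity V = Q/A = 0.0317/0.002818 = 11.25 m/s.
Reynolds number Re = ρVD/μ = 877 · 11.25 · 0.0599 / 0.35 = 1688.
Re < 2300 → laminar flow, so f = 64/Re = 64/1688 = 0.03791 (the turbulent correlation is not needed).
Darcy-Weisbach: ΔP = f(L/D)(ρV²/2) = 0.03791·(186/0.0599)·(877·11.25²/2) = 0.03791·3105·5.549e+04 = 6.531e+06 Pa.

ΔP ≈ 6.53×10^6 Pa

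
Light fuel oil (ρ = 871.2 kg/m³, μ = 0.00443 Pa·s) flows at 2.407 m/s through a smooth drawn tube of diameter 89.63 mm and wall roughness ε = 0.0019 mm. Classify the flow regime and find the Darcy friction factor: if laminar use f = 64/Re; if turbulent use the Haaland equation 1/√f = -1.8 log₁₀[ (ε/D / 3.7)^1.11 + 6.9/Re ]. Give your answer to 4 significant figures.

f ≈ 0.02155

Re = ρVD/μ = 871.2·2.407·0.08963/0.00443 = 4.243e+04.
Re > 4000 → turbulent. ε/D = 1.9e-06/0.08963 = 2.12e-05; Haaland: 1/√f = -1.8 log₁₀[1.52e-06 + 0.000163] = 6.813, so f = 0.02155.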